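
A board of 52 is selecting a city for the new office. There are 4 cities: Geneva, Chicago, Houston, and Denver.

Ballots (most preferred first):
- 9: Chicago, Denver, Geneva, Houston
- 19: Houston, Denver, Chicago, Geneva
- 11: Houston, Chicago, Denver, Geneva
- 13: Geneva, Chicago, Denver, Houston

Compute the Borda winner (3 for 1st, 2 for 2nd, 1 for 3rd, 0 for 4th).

Chicago

Geneva: 9×1 + 19×0 + 11×0 + 13×3 = 48
Chicago: 9×3 + 19×1 + 11×2 + 13×2 = 94
Houston: 9×0 + 19×3 + 11×3 + 13×0 = 90
Denver: 9×2 + 19×2 + 11×1 + 13×1 = 80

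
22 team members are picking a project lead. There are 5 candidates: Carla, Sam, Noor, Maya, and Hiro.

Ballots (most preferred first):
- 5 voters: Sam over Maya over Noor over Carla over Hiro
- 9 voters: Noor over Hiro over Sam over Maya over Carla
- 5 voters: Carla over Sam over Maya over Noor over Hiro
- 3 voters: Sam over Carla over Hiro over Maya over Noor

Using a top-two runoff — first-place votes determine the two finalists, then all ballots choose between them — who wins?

Round 1 first-place votes: Carla 5, Sam 8, Noor 9, Maya 0, Hiro 0. Noor and Sam advance.
Runoff: Noor is ranked above Sam on 9 ballots, Sam above Noor on 13.

Sam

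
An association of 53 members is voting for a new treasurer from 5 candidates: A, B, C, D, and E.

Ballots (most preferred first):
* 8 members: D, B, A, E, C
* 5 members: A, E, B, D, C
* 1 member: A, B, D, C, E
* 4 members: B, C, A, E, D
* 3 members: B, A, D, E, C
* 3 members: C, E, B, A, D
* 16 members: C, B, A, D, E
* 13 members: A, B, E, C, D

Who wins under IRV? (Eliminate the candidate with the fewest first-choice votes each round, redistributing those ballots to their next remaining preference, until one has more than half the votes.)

A

Round 1: A 19, B 7, C 19, D 8, E 0. E eliminated.
Round 2: A 19, B 7, C 19, D 8. B eliminated.
Round 3: A 22, C 23, D 8. D eliminated.
Round 4: A 30, C 23. A has a majority (≥27).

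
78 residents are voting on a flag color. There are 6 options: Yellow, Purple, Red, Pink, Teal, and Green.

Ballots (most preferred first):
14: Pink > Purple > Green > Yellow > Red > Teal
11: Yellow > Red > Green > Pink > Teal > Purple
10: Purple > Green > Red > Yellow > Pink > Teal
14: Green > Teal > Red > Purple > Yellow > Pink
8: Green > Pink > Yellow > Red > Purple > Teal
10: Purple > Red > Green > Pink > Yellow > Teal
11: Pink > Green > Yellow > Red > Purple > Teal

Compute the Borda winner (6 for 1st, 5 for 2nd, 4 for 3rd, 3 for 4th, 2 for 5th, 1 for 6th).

Green

Yellow: 14×3 + 11×6 + 10×3 + 14×2 + 8×4 + 10×2 + 11×4 = 262
Purple: 14×5 + 11×1 + 10×6 + 14×3 + 8×2 + 10×6 + 11×2 = 281
Red: 14×2 + 11×5 + 10×4 + 14×4 + 8×3 + 10×5 + 11×3 = 286
Pink: 14×6 + 11×3 + 10×2 + 14×1 + 8×5 + 10×3 + 11×6 = 287
Teal: 14×1 + 11×2 + 10×1 + 14×5 + 8×1 + 10×1 + 11×1 = 145
Green: 14×4 + 11×4 + 10×5 + 14×6 + 8×6 + 10×4 + 11×5 = 377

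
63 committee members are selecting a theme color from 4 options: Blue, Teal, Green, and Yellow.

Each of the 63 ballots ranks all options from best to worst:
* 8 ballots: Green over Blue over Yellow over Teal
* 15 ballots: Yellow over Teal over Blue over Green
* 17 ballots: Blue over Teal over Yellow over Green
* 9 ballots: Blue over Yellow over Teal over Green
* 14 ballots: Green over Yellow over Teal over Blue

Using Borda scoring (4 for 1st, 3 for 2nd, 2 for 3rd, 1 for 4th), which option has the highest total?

Blue: 8×3 + 15×2 + 17×4 + 9×4 + 14×1 = 172
Teal: 8×1 + 15×3 + 17×3 + 9×2 + 14×2 = 150
Green: 8×4 + 15×1 + 17×1 + 9×1 + 14×4 = 129
Yellow: 8×2 + 15×4 + 17×2 + 9×3 + 14×3 = 179

Yellow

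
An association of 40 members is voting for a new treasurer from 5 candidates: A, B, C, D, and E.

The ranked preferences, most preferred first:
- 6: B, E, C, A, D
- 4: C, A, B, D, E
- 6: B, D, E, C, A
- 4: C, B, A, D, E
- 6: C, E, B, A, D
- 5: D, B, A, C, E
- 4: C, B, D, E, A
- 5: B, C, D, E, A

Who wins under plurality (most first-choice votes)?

C

First-place votes: A 0, B 17, C 18, D 5, E 0.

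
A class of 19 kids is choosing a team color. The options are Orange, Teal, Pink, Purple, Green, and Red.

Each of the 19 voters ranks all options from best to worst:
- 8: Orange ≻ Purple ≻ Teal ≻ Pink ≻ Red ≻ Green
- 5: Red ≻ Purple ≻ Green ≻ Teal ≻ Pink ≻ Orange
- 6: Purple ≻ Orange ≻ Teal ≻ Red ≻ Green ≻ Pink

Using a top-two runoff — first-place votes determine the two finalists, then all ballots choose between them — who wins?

Purple

Round 1 first-place votes: Orange 8, Teal 0, Pink 0, Purple 6, Green 0, Red 5. Orange and Purple advance.
Runoff: Orange is ranked above Purple on 8 ballots, Purple above Orange on 11.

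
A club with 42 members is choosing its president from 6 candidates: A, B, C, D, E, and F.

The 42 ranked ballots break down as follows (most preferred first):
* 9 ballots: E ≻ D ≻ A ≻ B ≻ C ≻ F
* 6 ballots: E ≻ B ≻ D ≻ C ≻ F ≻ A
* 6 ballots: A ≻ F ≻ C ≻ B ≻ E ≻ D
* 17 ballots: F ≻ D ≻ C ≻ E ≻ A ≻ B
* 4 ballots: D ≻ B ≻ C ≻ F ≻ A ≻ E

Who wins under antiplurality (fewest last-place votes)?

Last-place votes: A 6, B 17, C 0, D 6, E 4, F 9.

C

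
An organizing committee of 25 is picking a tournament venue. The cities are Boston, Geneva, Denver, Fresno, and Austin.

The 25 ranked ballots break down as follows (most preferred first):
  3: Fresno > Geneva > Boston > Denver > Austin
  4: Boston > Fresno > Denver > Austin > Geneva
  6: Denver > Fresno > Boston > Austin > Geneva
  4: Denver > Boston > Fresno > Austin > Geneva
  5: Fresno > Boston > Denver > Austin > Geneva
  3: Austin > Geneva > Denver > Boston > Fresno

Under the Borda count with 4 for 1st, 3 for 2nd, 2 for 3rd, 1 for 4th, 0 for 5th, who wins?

Boston: 3×2 + 4×4 + 6×2 + 4×3 + 5×3 + 3×1 = 64
Geneva: 3×3 + 4×0 + 6×0 + 4×0 + 5×0 + 3×3 = 18
Denver: 3×1 + 4×2 + 6×4 + 4×4 + 5×2 + 3×2 = 67
Fresno: 3×4 + 4×3 + 6×3 + 4×2 + 5×4 + 3×0 = 70
Austin: 3×0 + 4×1 + 6×1 + 4×1 + 5×1 + 3×4 = 31

Fresno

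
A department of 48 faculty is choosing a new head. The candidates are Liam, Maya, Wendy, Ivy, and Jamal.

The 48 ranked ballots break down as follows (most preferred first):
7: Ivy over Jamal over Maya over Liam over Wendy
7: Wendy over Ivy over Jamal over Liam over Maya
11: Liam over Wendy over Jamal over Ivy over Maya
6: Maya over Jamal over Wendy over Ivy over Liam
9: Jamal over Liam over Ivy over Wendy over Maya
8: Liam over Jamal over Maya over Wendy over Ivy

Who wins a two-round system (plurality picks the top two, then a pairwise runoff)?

Round 1 first-place votes: Liam 19, Maya 6, Wendy 7, Ivy 7, Jamal 9. Liam and Jamal advance.
Runoff: Liam is ranked above Jamal on 19 ballots, Jamal above Liam on 29.

Jamal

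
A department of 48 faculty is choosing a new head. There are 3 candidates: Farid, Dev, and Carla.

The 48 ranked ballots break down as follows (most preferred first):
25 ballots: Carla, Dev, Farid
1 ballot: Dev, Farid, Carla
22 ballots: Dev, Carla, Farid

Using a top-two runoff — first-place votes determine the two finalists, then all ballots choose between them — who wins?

Round 1 first-place votes: Farid 0, Dev 23, Carla 25. Carla and Dev advance.
Runoff: Carla is ranked above Dev on 25 ballots, Dev above Carla on 23.

Carla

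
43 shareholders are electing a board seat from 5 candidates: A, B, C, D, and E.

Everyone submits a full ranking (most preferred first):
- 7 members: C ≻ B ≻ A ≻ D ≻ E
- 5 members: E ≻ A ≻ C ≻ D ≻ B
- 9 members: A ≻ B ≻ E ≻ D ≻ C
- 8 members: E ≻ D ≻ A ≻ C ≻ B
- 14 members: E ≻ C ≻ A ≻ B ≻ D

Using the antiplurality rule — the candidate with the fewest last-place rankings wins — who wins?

A

Last-place votes: A 0, B 13, C 9, D 14, E 7.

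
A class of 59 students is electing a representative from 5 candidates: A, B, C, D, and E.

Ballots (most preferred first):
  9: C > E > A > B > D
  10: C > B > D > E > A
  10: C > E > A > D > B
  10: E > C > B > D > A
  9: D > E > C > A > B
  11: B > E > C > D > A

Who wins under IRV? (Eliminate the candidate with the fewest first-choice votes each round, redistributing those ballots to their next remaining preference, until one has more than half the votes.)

Round 1: A 0, B 11, C 29, D 9, E 10. A eliminated.
Round 2: B 11, C 29, D 9, E 10. D eliminated.
Round 3: B 11, C 29, E 19. B eliminated.
Round 4: C 29, E 30. E has a majority (≥30).

E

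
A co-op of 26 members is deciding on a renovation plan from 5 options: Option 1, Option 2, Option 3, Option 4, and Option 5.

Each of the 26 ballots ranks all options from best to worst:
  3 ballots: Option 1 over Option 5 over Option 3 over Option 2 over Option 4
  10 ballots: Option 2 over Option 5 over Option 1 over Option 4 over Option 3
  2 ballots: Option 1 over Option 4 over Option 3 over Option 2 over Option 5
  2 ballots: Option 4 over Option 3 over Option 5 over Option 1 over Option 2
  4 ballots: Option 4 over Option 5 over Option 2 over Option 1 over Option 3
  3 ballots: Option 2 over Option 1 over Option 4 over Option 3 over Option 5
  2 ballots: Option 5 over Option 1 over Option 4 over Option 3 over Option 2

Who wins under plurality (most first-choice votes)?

Option 2

First-place votes: Option 1 5, Option 2 13, Option 3 0, Option 4 6, Option 5 2.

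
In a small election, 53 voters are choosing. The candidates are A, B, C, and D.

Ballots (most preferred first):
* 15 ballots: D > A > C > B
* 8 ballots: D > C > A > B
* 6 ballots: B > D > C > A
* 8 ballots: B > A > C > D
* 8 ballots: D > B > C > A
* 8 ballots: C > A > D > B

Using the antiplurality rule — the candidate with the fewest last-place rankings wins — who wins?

Last-place votes: A 14, B 31, C 0, D 8.

C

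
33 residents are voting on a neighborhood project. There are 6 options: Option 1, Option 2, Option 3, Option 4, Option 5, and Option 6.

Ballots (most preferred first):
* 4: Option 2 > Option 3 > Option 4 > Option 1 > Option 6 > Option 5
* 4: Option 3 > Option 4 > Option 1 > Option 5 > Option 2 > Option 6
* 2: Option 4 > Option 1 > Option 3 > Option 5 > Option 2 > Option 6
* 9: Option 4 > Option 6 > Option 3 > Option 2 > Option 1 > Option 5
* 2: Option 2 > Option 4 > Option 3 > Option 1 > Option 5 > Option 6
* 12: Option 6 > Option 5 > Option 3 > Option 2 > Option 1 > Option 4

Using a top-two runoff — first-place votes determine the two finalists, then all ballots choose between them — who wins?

Option 4

Round 1 first-place votes: Option 1 0, Option 2 6, Option 3 4, Option 4 11, Option 5 0, Option 6 12. Option 6 and Option 4 advance.
Runoff: Option 6 is ranked above Option 4 on 12 ballots, Option 4 above Option 6 on 21.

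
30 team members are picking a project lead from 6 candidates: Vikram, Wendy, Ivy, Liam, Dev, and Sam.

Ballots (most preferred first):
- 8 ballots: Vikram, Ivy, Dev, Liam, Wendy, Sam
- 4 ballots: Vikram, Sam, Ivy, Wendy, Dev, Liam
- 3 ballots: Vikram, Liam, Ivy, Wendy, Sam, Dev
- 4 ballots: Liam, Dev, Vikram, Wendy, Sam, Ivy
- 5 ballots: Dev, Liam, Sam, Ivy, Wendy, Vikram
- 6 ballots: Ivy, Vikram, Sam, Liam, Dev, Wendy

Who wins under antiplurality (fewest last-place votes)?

Last-place votes: Vikram 5, Wendy 6, Ivy 4, Liam 4, Dev 3, Sam 8.

Dev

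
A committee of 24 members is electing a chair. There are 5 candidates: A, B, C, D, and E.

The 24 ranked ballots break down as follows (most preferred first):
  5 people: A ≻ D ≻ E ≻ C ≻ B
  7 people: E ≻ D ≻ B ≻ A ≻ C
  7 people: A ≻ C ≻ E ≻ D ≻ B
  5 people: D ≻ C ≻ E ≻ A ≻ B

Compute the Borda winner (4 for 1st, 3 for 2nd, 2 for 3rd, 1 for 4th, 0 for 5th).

D

A: 5×4 + 7×1 + 7×4 + 5×1 = 60
B: 5×0 + 7×2 + 7×0 + 5×0 = 14
C: 5×1 + 7×0 + 7×3 + 5×3 = 41
D: 5×3 + 7×3 + 7×1 + 5×4 = 63
E: 5×2 + 7×4 + 7×2 + 5×2 = 62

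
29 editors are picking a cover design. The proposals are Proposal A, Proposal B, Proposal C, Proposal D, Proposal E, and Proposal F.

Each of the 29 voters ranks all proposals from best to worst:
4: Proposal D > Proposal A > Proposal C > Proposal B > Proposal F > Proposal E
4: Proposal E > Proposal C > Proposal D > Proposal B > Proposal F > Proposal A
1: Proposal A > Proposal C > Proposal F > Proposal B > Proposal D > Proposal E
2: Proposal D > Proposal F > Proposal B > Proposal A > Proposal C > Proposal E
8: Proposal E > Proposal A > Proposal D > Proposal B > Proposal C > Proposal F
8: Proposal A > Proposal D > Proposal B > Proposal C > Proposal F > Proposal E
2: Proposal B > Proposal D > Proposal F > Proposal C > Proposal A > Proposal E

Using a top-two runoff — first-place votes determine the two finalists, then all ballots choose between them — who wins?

Round 1 first-place votes: Proposal A 9, Proposal B 2, Proposal C 0, Proposal D 6, Proposal E 12, Proposal F 0. Proposal E and Proposal A advance.
Runoff: Proposal E is ranked above Proposal A on 12 ballots, Proposal A above Proposal E on 17.

Proposal A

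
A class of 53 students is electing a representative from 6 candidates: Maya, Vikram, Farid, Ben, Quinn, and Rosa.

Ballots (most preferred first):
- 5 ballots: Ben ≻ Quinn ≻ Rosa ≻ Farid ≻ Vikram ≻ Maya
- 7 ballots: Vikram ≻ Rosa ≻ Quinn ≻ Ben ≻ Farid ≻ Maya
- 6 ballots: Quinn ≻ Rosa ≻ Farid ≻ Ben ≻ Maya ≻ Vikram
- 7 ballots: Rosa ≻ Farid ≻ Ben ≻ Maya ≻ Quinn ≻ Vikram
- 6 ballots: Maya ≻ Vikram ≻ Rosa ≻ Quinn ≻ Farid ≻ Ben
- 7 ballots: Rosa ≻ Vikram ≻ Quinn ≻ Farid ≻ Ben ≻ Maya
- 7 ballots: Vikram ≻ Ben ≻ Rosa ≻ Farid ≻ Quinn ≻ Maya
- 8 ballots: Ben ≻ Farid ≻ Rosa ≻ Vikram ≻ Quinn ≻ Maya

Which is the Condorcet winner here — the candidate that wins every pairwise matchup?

Rosa vs Maya: 47–6
Rosa vs Vikram: 33–20
Rosa vs Farid: 45–8
Rosa vs Ben: 33–20
Rosa vs Quinn: 42–11
Rosa beats every other candidate.

Rosa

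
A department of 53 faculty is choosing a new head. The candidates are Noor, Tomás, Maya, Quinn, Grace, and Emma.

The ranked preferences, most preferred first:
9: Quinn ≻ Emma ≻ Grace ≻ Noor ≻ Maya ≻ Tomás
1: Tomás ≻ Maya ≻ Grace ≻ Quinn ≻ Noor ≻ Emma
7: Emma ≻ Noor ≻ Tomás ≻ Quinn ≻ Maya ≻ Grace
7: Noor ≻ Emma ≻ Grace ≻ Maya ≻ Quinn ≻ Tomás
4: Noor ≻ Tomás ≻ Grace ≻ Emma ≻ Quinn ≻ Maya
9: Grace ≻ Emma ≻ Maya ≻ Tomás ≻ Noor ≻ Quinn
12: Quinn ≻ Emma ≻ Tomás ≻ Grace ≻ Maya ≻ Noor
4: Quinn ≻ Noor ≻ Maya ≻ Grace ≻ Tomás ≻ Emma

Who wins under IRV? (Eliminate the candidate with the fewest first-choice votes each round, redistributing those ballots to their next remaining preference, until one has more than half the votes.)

Round 1: Noor 11, Tomás 1, Maya 0, Quinn 25, Grace 9, Emma 7. Maya eliminated.
Round 2: Noor 11, Tomás 1, Quinn 25, Grace 9, Emma 7. Tomás eliminated.
Round 3: Noor 11, Quinn 25, Grace 10, Emma 7. Emma eliminated.
Round 4: Noor 18, Quinn 25, Grace 10. Grace eliminated.
Round 5: Noor 27, Quinn 26. Noor has a majority (≥27).

Noor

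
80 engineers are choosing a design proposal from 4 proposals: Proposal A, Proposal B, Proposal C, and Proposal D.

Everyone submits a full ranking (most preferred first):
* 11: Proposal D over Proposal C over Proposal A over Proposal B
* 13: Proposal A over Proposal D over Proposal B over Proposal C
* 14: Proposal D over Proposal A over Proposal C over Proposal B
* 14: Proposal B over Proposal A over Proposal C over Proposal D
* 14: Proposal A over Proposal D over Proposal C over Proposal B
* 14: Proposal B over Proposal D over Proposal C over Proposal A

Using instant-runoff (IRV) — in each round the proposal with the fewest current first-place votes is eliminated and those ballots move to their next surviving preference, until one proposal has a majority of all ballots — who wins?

Round 1: Proposal A 27, Proposal B 28, Proposal C 0, Proposal D 25. Proposal C eliminated.
Round 2: Proposal A 27, Proposal B 28, Proposal D 25. Proposal D eliminated.
Round 3: Proposal A 52, Proposal B 28. Proposal A has a majority (≥41).

Proposal A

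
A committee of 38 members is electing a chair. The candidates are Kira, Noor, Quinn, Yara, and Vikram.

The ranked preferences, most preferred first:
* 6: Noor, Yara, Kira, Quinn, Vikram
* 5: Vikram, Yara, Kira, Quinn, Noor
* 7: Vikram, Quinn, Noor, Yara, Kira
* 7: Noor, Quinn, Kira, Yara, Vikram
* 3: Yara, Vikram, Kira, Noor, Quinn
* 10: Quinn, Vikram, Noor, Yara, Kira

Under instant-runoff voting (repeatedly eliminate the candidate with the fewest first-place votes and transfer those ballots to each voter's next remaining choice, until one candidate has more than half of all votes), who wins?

Vikram

Round 1: Kira 0, Noor 13, Quinn 10, Yara 3, Vikram 12. Kira eliminated.
Round 2: Noor 13, Quinn 10, Yara 3, Vikram 12. Yara eliminated.
Round 3: Noor 13, Quinn 10, Vikram 15. Quinn eliminated.
Round 4: Noor 13, Vikram 25. Vikram has a majority (≥20).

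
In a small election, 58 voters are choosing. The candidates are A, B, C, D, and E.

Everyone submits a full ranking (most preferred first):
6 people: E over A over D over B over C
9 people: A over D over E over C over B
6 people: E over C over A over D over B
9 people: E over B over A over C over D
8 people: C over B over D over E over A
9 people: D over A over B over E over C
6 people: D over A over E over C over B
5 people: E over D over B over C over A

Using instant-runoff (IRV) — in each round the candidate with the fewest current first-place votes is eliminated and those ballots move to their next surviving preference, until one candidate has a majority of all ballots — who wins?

Round 1: A 9, B 0, C 8, D 15, E 26. B eliminated.
Round 2: A 9, C 8, D 15, E 26. C eliminated.
Round 3: A 9, D 23, E 26. A eliminated.
Round 4: D 32, E 26. D has a majority (≥30).

D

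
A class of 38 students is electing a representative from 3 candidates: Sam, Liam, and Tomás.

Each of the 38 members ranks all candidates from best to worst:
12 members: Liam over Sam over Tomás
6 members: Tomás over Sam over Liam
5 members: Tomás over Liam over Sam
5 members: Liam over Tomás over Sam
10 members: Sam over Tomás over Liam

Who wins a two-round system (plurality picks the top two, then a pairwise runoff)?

Round 1 first-place votes: Sam 10, Liam 17, Tomás 11. Liam and Tomás advance.
Runoff: Liam is ranked above Tomás on 17 ballots, Tomás above Liam on 21.

Tomás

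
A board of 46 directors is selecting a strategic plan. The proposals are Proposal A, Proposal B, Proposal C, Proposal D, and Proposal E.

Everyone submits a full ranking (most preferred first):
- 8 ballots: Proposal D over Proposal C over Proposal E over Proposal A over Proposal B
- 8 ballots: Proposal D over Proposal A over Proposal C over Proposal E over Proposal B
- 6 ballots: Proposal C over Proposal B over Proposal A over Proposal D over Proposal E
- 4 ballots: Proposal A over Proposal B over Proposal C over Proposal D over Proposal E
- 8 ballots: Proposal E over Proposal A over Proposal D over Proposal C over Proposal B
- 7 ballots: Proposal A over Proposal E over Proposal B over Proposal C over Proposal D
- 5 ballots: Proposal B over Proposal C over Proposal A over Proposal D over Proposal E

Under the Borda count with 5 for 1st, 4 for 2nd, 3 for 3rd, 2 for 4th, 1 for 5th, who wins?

Proposal A: 8×2 + 8×4 + 6×3 + 4×5 + 8×4 + 7×5 + 5×3 = 168
Proposal B: 8×1 + 8×1 + 6×4 + 4×4 + 8×1 + 7×3 + 5×5 = 110
Proposal C: 8×4 + 8×3 + 6×5 + 4×3 + 8×2 + 7×2 + 5×4 = 148
Proposal D: 8×5 + 8×5 + 6×2 + 4×2 + 8×3 + 7×1 + 5×2 = 141
Proposal E: 8×3 + 8×2 + 6×1 + 4×1 + 8×5 + 7×4 + 5×1 = 123

Proposal A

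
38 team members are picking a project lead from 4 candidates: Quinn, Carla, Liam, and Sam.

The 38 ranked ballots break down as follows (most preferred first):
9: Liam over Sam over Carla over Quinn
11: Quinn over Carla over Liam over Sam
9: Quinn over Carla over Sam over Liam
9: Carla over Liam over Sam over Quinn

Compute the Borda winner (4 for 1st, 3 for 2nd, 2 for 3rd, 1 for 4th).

Quinn: 9×1 + 11×4 + 9×4 + 9×1 = 98
Carla: 9×2 + 11×3 + 9×3 + 9×4 = 114
Liam: 9×4 + 11×2 + 9×1 + 9×3 = 94
Sam: 9×3 + 11×1 + 9×2 + 9×2 = 74

Carla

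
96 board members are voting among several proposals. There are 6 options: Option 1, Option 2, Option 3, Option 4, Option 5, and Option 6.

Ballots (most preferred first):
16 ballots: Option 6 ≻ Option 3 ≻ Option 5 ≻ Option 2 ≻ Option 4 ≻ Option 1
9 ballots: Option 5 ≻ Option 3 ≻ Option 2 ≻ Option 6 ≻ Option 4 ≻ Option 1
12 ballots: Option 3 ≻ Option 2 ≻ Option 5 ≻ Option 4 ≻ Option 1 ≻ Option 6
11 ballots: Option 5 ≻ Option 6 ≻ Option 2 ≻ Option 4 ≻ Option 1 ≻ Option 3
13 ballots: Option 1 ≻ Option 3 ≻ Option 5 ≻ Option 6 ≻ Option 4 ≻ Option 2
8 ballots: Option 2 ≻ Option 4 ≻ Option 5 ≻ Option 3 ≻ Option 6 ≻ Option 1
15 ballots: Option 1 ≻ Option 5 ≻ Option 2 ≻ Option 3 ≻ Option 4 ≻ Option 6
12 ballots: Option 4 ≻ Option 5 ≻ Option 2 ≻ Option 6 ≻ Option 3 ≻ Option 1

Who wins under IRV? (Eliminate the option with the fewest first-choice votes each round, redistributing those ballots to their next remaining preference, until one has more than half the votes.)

Option 5

Round 1: Option 1 28, Option 2 8, Option 3 12, Option 4 12, Option 5 20, Option 6 16. Option 2 eliminated.
Round 2: Option 1 28, Option 3 12, Option 4 20, Option 5 20, Option 6 16. Option 3 eliminated.
Round 3: Option 1 28, Option 4 20, Option 5 32, Option 6 16. Option 6 eliminated.
Round 4: Option 1 28, Option 4 20, Option 5 48. Option 4 eliminated.
Round 5: Option 1 28, Option 5 68. Option 5 has a majority (≥49).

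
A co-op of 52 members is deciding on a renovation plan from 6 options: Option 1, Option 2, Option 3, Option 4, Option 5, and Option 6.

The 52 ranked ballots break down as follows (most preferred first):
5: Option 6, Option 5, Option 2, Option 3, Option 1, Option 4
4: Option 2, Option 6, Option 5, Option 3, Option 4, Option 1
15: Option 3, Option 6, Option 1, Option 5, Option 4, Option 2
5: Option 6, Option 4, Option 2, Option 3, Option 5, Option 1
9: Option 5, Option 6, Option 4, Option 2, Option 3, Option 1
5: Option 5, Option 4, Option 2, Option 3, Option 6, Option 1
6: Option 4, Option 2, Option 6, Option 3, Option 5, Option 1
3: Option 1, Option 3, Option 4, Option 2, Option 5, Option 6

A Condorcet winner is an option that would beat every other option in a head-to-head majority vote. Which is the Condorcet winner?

Option 6

Option 6 vs Option 1: 49–3
Option 6 vs Option 2: 34–18
Option 6 vs Option 3: 29–23
Option 6 vs Option 4: 38–14
Option 6 vs Option 5: 35–17
Option 6 beats every other option.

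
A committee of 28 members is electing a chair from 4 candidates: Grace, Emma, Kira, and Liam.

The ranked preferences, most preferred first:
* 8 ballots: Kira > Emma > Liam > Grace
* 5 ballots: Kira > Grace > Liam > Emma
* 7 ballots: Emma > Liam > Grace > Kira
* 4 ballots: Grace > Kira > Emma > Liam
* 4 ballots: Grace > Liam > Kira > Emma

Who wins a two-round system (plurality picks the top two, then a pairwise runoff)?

Round 1 first-place votes: Grace 8, Emma 7, Kira 13, Liam 0. Kira and Grace advance.
Runoff: Kira is ranked above Grace on 13 ballots, Grace above Kira on 15.

Grace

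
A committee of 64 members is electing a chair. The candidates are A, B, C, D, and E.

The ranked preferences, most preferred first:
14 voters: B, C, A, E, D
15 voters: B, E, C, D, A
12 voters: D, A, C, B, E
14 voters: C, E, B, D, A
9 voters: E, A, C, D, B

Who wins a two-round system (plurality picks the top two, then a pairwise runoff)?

C

Round 1 first-place votes: A 0, B 29, C 14, D 12, E 9. B and C advance.
Runoff: B is ranked above C on 29 ballots, C above B on 35.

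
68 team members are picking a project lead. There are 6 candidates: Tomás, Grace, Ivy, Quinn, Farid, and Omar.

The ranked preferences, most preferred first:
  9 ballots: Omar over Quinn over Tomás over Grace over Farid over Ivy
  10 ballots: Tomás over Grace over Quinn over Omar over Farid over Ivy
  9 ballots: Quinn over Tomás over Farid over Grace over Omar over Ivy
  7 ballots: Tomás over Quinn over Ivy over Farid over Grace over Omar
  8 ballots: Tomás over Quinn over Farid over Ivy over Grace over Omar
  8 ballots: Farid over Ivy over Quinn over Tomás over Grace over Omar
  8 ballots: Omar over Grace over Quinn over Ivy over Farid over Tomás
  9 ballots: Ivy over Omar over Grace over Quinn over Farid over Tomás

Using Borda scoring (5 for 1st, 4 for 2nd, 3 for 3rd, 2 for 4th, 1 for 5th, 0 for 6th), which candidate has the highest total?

Tomás: 9×3 + 10×5 + 9×4 + 7×5 + 8×5 + 8×2 + 8×0 + 9×0 = 204
Grace: 9×2 + 10×4 + 9×2 + 7×1 + 8×1 + 8×1 + 8×4 + 9×3 = 158
Ivy: 9×0 + 10×0 + 9×0 + 7×3 + 8×2 + 8×4 + 8×2 + 9×5 = 130
Quinn: 9×4 + 10×3 + 9×5 + 7×4 + 8×4 + 8×3 + 8×3 + 9×2 = 237
Farid: 9×1 + 10×1 + 9×3 + 7×2 + 8×3 + 8×5 + 8×1 + 9×1 = 141
Omar: 9×5 + 10×2 + 9×1 + 7×0 + 8×0 + 8×0 + 8×5 + 9×4 = 150

Quinn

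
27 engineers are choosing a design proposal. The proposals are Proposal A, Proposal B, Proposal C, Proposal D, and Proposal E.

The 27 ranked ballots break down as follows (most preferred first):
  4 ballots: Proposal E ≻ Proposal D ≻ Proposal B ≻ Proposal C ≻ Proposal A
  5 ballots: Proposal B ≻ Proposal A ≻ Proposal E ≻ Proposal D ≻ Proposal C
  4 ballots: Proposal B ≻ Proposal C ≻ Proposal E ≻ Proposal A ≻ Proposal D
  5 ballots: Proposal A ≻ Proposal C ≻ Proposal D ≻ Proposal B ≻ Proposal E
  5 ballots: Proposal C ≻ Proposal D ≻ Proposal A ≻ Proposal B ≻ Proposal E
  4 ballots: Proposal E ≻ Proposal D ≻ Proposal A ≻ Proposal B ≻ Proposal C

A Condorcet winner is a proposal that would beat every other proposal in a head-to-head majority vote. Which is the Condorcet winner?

Proposal A

Proposal A vs Proposal B: 14–13
Proposal A vs Proposal C: 14–13
Proposal A vs Proposal D: 14–13
Proposal A vs Proposal E: 15–12
Proposal A beats every other proposal.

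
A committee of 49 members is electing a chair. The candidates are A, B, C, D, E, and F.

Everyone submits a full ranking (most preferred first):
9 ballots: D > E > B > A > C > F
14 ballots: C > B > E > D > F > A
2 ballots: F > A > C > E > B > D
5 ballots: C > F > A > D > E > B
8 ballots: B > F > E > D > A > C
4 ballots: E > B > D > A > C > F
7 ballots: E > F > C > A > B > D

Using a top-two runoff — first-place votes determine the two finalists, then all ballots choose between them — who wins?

E

Round 1 first-place votes: A 0, B 8, C 19, D 9, E 11, F 2. C and E advance.
Runoff: C is ranked above E on 21 ballots, E above C on 28.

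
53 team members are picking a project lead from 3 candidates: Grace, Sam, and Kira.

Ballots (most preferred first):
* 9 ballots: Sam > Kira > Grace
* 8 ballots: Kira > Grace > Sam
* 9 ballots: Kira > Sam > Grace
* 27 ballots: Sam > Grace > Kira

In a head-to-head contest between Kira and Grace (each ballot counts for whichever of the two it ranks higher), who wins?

Kira is ranked above Grace on 26 ballots; Grace above Kira on 27.

Grace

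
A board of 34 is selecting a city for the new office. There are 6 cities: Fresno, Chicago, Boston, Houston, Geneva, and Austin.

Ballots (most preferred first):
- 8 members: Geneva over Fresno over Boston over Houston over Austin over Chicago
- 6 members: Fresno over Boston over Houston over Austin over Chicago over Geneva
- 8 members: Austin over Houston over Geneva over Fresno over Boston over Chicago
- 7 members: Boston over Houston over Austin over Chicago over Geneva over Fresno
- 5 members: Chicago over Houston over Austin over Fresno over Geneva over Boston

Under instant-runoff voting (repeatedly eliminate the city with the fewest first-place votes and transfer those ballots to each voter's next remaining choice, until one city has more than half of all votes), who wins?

Boston

Round 1: Fresno 6, Chicago 5, Boston 7, Houston 0, Geneva 8, Austin 8. Houston eliminated.
Round 2: Fresno 6, Chicago 5, Boston 7, Geneva 8, Austin 8. Chicago eliminated.
Round 3: Fresno 6, Boston 7, Geneva 8, Austin 13. Fresno eliminated.
Round 4: Boston 13, Geneva 8, Austin 13. Geneva eliminated.
Round 5: Boston 21, Austin 13. Boston has a majority (≥18).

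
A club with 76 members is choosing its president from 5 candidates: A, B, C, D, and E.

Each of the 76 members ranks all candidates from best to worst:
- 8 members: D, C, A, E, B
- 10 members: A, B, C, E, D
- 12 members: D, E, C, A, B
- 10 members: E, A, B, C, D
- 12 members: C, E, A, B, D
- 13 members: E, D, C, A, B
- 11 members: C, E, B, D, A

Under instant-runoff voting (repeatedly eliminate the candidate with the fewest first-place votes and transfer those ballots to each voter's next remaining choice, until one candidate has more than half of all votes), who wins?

Round 1: A 10, B 0, C 23, D 20, E 23. B eliminated.
Round 2: A 10, C 23, D 20, E 23. A eliminated.
Round 3: C 33, D 20, E 23. D eliminated.
Round 4: C 41, E 35. C has a majority (≥39).

C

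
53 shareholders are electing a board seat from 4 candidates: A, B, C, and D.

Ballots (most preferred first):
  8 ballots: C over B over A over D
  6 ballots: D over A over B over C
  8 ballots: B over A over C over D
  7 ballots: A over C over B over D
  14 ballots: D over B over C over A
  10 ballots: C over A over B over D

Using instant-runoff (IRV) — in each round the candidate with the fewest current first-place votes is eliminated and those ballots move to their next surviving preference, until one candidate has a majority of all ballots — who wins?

C

Round 1: A 7, B 8, C 18, D 20. A eliminated.
Round 2: B 8, C 25, D 20. B eliminated.
Round 3: C 33, D 20. C has a majority (≥27).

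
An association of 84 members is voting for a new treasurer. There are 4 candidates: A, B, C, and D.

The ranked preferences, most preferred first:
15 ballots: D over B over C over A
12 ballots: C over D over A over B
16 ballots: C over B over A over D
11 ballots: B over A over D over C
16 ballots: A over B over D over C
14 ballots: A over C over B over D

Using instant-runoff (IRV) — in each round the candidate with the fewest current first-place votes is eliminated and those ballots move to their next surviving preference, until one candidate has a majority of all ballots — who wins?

C

Round 1: A 30, B 11, C 28, D 15. B eliminated.
Round 2: A 41, C 28, D 15. D eliminated.
Round 3: A 41, C 43. C has a majority (≥43).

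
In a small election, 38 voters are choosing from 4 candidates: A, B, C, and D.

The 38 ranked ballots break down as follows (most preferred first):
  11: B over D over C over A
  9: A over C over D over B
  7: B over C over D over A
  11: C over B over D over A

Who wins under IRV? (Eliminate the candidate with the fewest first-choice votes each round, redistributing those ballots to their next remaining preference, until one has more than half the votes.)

C

Round 1: A 9, B 18, C 11, D 0. D eliminated.
Round 2: A 9, B 18, C 11. A eliminated.
Round 3: B 18, C 20. C has a majority (≥20).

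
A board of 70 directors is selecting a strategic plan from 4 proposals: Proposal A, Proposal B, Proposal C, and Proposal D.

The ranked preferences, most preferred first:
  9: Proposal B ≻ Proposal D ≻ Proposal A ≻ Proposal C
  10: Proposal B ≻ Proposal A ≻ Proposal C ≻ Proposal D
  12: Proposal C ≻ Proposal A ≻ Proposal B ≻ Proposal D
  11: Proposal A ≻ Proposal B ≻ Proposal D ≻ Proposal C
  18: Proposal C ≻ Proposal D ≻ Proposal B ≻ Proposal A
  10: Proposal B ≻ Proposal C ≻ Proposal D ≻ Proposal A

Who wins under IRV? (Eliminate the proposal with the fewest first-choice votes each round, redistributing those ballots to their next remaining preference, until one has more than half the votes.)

Proposal B

Round 1: Proposal A 11, Proposal B 29, Proposal C 30, Proposal D 0. Proposal D eliminated.
Round 2: Proposal A 11, Proposal B 29, Proposal C 30. Proposal A eliminated.
Round 3: Proposal B 40, Proposal C 30. Proposal B has a majority (≥36).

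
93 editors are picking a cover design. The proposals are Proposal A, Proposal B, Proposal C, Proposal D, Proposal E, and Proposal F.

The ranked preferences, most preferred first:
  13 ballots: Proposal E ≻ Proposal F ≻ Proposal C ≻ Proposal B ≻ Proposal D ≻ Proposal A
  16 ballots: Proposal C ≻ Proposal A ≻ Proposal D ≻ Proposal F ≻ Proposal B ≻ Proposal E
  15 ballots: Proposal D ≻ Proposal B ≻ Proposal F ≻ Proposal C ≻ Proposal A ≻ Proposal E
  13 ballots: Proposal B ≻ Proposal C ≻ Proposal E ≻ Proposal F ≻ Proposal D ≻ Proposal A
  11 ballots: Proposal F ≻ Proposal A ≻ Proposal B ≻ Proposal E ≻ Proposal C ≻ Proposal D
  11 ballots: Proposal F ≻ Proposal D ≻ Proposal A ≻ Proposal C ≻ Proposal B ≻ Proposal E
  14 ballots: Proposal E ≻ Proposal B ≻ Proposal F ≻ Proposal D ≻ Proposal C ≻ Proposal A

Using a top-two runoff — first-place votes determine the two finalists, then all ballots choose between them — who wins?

Round 1 first-place votes: Proposal A 0, Proposal B 13, Proposal C 16, Proposal D 15, Proposal E 27, Proposal F 22. Proposal E and Proposal F advance.
Runoff: Proposal E is ranked above Proposal F on 40 ballots, Proposal F above Proposal E on 53.

Proposal F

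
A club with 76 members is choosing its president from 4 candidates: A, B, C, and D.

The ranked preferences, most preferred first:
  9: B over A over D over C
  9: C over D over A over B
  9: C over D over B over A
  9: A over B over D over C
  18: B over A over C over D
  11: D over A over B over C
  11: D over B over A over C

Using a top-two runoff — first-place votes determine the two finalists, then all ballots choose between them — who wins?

Round 1 first-place votes: A 9, B 27, C 18, D 22. B and D advance.
Runoff: B is ranked above D on 36 ballots, D above B on 40.

D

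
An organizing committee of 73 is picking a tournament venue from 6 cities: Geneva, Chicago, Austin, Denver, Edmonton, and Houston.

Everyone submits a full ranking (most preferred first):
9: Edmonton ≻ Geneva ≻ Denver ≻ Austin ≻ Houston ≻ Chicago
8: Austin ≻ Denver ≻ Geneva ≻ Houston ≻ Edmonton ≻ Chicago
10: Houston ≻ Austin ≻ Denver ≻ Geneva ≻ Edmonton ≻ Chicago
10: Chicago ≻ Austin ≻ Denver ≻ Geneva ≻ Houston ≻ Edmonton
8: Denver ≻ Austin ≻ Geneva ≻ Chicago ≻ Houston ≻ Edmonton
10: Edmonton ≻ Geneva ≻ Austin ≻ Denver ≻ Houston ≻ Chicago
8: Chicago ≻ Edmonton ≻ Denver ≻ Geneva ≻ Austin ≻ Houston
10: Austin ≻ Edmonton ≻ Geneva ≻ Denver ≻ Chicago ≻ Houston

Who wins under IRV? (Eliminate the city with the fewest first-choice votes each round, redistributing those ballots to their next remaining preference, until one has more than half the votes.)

Round 1: Geneva 0, Chicago 18, Austin 18, Denver 8, Edmonton 19, Houston 10. Geneva eliminated.
Round 2: Chicago 18, Austin 18, Denver 8, Edmonton 19, Houston 10. Denver eliminated.
Round 3: Chicago 18, Austin 26, Edmonton 19, Houston 10. Houston eliminated.
Round 4: Chicago 18, Austin 36, Edmonton 19. Chicago eliminated.
Round 5: Austin 46, Edmonton 27. Austin has a majority (≥37).

Austin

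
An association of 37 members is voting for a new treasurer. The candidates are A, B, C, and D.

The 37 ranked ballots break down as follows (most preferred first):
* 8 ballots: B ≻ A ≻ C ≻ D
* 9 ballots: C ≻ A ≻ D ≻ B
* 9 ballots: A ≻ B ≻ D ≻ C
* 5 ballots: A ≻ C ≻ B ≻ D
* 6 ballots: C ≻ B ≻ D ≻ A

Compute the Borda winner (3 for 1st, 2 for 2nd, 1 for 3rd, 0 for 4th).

A

A: 8×2 + 9×2 + 9×3 + 5×3 + 6×0 = 76
B: 8×3 + 9×0 + 9×2 + 5×1 + 6×2 = 59
C: 8×1 + 9×3 + 9×0 + 5×2 + 6×3 = 63
D: 8×0 + 9×1 + 9×1 + 5×0 + 6×1 = 24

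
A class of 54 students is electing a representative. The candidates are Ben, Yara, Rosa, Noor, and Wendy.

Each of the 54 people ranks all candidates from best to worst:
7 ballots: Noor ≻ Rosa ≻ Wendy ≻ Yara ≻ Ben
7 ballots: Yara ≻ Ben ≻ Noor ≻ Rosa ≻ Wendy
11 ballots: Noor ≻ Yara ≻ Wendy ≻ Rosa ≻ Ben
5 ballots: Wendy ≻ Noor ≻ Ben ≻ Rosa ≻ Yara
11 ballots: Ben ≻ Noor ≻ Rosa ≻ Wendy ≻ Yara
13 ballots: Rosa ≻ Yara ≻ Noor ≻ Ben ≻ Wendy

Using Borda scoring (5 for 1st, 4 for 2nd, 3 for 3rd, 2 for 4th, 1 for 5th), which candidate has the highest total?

Ben: 7×1 + 7×4 + 11×1 + 5×3 + 11×5 + 13×2 = 142
Yara: 7×2 + 7×5 + 11×4 + 5×1 + 11×1 + 13×4 = 161
Rosa: 7×4 + 7×2 + 11×2 + 5×2 + 11×3 + 13×5 = 172
Noor: 7×5 + 7×3 + 11×5 + 5×4 + 11×4 + 13×3 = 214
Wendy: 7×3 + 7×1 + 11×3 + 5×5 + 11×2 + 13×1 = 121

Noor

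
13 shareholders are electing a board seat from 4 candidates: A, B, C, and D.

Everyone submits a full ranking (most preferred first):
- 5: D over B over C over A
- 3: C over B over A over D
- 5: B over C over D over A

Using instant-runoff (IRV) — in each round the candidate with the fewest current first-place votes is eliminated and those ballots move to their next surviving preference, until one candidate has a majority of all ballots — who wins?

Round 1: A 0, B 5, C 3, D 5. A eliminated.
Round 2: B 5, C 3, D 5. C eliminated.
Round 3: B 8, D 5. B has a majority (≥7).

B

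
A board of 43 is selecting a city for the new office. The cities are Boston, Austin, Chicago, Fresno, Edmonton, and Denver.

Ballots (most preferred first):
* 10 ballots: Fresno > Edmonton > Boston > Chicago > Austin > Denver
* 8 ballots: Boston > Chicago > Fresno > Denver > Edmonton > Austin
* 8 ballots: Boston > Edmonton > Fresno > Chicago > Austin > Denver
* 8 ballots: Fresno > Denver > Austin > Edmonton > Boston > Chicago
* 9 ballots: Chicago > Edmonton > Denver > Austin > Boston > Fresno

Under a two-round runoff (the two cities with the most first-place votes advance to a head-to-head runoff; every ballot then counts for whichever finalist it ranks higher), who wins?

Boston

Round 1 first-place votes: Boston 16, Austin 0, Chicago 9, Fresno 18, Edmonton 0, Denver 0. Fresno and Boston advance.
Runoff: Fresno is ranked above Boston on 18 ballots, Boston above Fresno on 25.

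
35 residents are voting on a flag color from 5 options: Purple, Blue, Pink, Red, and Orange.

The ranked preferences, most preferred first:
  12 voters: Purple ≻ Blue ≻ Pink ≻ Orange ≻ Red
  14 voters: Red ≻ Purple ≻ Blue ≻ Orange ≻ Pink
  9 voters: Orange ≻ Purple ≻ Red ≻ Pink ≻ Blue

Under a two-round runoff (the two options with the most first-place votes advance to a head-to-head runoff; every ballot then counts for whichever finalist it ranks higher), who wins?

Purple

Round 1 first-place votes: Purple 12, Blue 0, Pink 0, Red 14, Orange 9. Red and Purple advance.
Runoff: Red is ranked above Purple on 14 ballots, Purple above Red on 21.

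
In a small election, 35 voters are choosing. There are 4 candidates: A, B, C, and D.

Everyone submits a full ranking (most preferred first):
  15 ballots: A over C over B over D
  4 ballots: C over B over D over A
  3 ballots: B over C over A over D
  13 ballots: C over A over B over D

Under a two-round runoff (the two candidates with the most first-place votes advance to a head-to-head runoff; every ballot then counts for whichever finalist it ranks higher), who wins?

C

Round 1 first-place votes: A 15, B 3, C 17, D 0. C and A advance.
Runoff: C is ranked above A on 20 ballots, A above C on 15.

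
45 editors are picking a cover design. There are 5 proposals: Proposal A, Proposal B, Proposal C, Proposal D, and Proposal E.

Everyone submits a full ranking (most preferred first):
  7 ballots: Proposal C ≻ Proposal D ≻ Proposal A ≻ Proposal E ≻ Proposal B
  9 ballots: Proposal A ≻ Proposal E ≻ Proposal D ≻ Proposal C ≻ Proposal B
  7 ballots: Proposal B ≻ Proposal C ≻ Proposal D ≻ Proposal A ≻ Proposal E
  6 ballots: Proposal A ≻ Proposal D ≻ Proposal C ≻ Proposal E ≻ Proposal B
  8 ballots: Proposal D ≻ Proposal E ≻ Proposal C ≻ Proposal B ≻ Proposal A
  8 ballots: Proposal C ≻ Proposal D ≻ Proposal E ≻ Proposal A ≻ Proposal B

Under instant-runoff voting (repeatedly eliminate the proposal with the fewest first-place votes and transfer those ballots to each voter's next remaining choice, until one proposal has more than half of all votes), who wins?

Round 1: Proposal A 15, Proposal B 7, Proposal C 15, Proposal D 8, Proposal E 0. Proposal E eliminated.
Round 2: Proposal A 15, Proposal B 7, Proposal C 15, Proposal D 8. Proposal B eliminated.
Round 3: Proposal A 15, Proposal C 22, Proposal D 8. Proposal D eliminated.
Round 4: Proposal A 15, Proposal C 30. Proposal C has a majority (≥23).

Proposal C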